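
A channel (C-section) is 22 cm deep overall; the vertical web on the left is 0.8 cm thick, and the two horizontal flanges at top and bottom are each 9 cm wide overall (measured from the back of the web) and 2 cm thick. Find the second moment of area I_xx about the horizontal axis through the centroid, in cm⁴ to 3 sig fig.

I_xx ≈ 4000 cm⁴

Split into non-overlapping primitives; take the origin at the lower-left of the bounding box.
Web: 0.8 × 22, A = 17.6 cm², y = 11 cm, Ī = 709.87 cm⁴.
Top flange (beyond web): 8.2 × 2, A = 16.4 cm², y = 21 cm, Ī = 5.4667 cm⁴.
Bottom flange (beyond web): 8.2 × 2, A = 16.4 cm², y = 1 cm, Ī = 5.4667 cm⁴.
By symmetry the centroid is at mid-height, ȳ = 11 cm.
Transfer each piece to the horizontal axis through the centroid using Ī + A·d² with d = y − 11:
  web: d = 0 cm → contributes +709.87 cm⁴
  top flange (beyond web): d = 10 cm → contributes +1645.5 cm⁴
  bottom flange (beyond web): d = -10 cm → contributes +1645.5 cm⁴
Total I = 4000.8 cm⁴.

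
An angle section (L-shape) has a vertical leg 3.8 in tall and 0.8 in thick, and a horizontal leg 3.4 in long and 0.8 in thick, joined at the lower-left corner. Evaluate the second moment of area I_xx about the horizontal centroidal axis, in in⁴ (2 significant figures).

I_xx ≈ 6.5 in⁴

Decompose the section into non-overlapping parts with the origin at the bottom-left of its bounding rectangle.
Vertical leg: 0.8 × 3.8, A = 3.04 in², y = 1.9 in, Ī = 3.658 in⁴.
Horizontal leg (remainder): 2.6 × 0.8, A = 2.08 in², y = 0.4 in, Ī = 0.1109 in⁴.
Centroid: ȳ = ΣA·y / ΣA = 1.291 in.
Transfer each piece to the horizontal centroidal axis using Ī + A·d² with d = y − 1.291:
  vertical leg: d = 0.6094 in → contributes +4.787 in⁴
  horizontal leg (remainder): d = -0.8906 in → contributes +1.761 in⁴
Total I = 6.548 in⁴.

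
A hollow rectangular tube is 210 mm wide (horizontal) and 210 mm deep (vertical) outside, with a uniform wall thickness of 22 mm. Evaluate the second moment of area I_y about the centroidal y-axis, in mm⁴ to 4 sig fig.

I_y ≈ 9.879 × 10⁷ mm⁴

Decompose the section into non-overlapping parts with the origin at the bottom-left of its bounding rectangle.
Outer rectangle: 210 × 210, A = 44 100 mm², x = 105 mm, Ī = 162 067 500 mm⁴.
Inner void (subtracted): 166 × 166, A = 27 556 mm², x = 105 mm, Ī = 63 277 761 mm⁴.
By symmetry the centroid is at mid-width, x̄ = 105 mm.
All pieces are centred on the centroidal y-axis, so I = ΣĪ (holes subtracted) = 98 789 739 mm⁴.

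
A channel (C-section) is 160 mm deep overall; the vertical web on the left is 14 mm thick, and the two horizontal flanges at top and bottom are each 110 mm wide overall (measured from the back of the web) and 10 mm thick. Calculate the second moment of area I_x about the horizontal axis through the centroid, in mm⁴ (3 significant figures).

Split into non-overlapping primitives; take the origin at the lower-left of the bounding box.
Web: 14 × 160, A = 2 240 mm², y = 80 mm, Ī = 4 778 667 mm⁴.
Top flange (beyond web): 96 × 10, A = 960 mm², y = 155 mm, Ī = 8 000 mm⁴.
Bottom flange (beyond web): 96 × 10, A = 960 mm², y = 5 mm, Ī = 8 000 mm⁴.
By symmetry the centroid is at mid-height, ȳ = 80 mm.
Transfer each piece to the horizontal axis through the centroid using Ī + A·d² with d = y − 80:
  web: d = 0 mm → contributes +4 778 667 mm⁴
  top flange (beyond web): d = 75 mm → contributes +5 408 000 mm⁴
  bottom flange (beyond web): d = -75 mm → contributes +5 408 000 mm⁴
Total I = 15 594 667 mm⁴.

I_x ≈ 1.56 × 10⁷ mm⁴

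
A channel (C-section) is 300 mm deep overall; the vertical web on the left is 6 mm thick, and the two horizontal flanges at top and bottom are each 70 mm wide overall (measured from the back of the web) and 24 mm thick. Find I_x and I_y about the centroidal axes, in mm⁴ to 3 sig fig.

Split into non-overlapping primitives; take the origin at the lower-left of the bounding box.
Web: 6 × 300, A = 1 800 mm², y = 150 mm, Ī = 13 500 000 mm⁴.
Top flange (beyond web): 64 × 24, A = 1 536 mm², y = 288 mm, Ī = 73 728 mm⁴.
Bottom flange (beyond web): 64 × 24, A = 1 536 mm², y = 12 mm, Ī = 73 728 mm⁴.
By symmetry the centroid is at mid-height, ȳ = 150 mm.
Transfer each piece to the centroidal x-axis using Ī + A·d² with d = y − 150:
  web: d = 0 mm → contributes +13 500 000 mm⁴
  top flange (beyond web): d = 138 mm → contributes +29 325 312 mm⁴
  bottom flange (beyond web): d = -138 mm → contributes +29 325 312 mm⁴
Total I = 72 150 624 mm⁴.
For the y-axis: x̄ = 25.069 mm.
Repeating about the centroidal y-axis gives I_y = 2 444 321 mm⁴.

I_x ≈ 7.22 × 10⁷ mm⁴, I_y ≈ 2.44 × 10⁶ mm⁴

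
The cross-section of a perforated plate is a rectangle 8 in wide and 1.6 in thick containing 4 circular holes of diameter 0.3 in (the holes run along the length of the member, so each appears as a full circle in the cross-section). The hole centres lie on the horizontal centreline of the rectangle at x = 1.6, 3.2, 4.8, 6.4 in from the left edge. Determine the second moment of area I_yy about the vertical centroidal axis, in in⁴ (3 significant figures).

I_yy ≈ 67.4 in⁴

Split into non-overlapping primitives; take the origin at the lower-left of the bounding box.
Plate: 8 × 1.6, A = 12.8 in², x = 4 in, Ī = 68.267 in⁴.
Hole 1 (subtracted): ⌀0.3, A = 0.070686 in², x = 1.6 in, Ī = 0.00039761 in⁴.
Hole 2 (subtracted): ⌀0.3, A = 0.070686 in², x = 3.2 in, Ī = 0.00039761 in⁴.
Hole 3 (subtracted): ⌀0.3, A = 0.070686 in², x = 4.8 in, Ī = 0.00039761 in⁴.
Hole 4 (subtracted): ⌀0.3, A = 0.070686 in², x = 6.4 in, Ī = 0.00039761 in⁴.
By symmetry the centroid is at mid-width, x̄ = 4 in.
Transfer each piece to the vertical centroidal axis using Ī + A·d² with d = x − 4:
  plate: d = 0 in → contributes +68.267 in⁴
  hole 1: d = -2.4 in → contributes −0.40755 in⁴
  hole 2: d = -0.8 in → contributes −0.045637 in⁴
  hole 3: d = 0.8 in → contributes −0.045637 in⁴
  hole 4: d = 2.4 in → contributes −0.40755 in⁴
Total I = 67.36 in⁴.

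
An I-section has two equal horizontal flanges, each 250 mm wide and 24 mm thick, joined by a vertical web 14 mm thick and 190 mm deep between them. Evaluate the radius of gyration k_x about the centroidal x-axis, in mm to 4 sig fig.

k_x ≈ 99.78 mm

Split into non-overlapping primitives; take the origin at the lower-left of the bounding box.
Bottom flange: 250 × 24, A = 6 000 mm², y = 12 mm, Ī = 288 000 mm⁴.
Web: 14 × 190, A = 2 660 mm², y = 119 mm, Ī = 8 002 167 mm⁴.
Top flange: 250 × 24, A = 6 000 mm², y = 226 mm, Ī = 288 000 mm⁴.
By symmetry the centroid is at mid-height, ȳ = 119 mm.
Transfer each piece to the centroidal x-axis using Ī + A·d² with d = y − 119:
  bottom flange: d = -107 mm → contributes +68 982 000 mm⁴
  web: d = 0 mm → contributes +8 002 167 mm⁴
  top flange: d = 107 mm → contributes +68 982 000 mm⁴
Total I = 145 966 167 mm⁴.
Radius of gyration: k = √(I/A) = √(145 966 167 / 14 660) = 99.7836 mm.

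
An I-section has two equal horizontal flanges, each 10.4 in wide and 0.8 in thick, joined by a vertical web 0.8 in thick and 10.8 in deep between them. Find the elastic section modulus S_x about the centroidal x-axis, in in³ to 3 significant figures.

Break the section into simple shapes (no overlaps), measuring from the bottom-left corner of the bounding box.
Bottom flange: 10.4 × 0.8, A = 8.32 in², y = 0.4 in, Ī = 0.44373 in⁴.
Web: 0.8 × 10.8, A = 8.64 in², y = 6.2 in, Ī = 83.981 in⁴.
Top flange: 10.4 × 0.8, A = 8.32 in², y = 12 in, Ī = 0.44373 in⁴.
By symmetry the centroid is at mid-height, ȳ = 6.2 in.
Transfer each piece to the centroidal x-axis using Ī + A·d² with d = y − 6.2:
  bottom flange: d = -5.8 in → contributes +280.33 in⁴
  web: d = 0 in → contributes +83.981 in⁴
  top flange: d = 5.8 in → contributes +280.33 in⁴
Total I = 644.64 in⁴.
Extreme fibre distance c = 6.2 in; S = I/c = 103.97 in³.

S_x ≈ 104 in³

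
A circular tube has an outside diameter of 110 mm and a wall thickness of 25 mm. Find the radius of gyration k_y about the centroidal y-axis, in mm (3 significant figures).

k_y ≈ 31.3 mm

Break the section into simple shapes (no overlaps), measuring from the bottom-left corner of the bounding box.
Outer circle: ⌀110, A = 9503.3 mm², x = 55 mm, Ī = 7 186 884 mm⁴.
Bore (subtracted): ⌀60, A = 2827.4 mm², x = 55 mm, Ī = 636 173 mm⁴.
By symmetry the centroid is at mid-width, x̄ = 55 mm.
All pieces are centred on the centroidal y-axis, so I = ΣĪ (holes subtracted) = 6 550 712 mm⁴.
Radius of gyration: k = √(I/A) = √(6 550 712 / 6675.9) = 31.325 mm.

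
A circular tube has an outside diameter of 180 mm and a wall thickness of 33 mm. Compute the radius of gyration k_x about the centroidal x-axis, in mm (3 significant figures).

k_x ≈ 53.3 mm

Break the section into simple shapes (no overlaps), measuring from the bottom-left corner of the bounding box.
Outer circle: ⌀180, A = 25 447 mm², y = 90 mm, Ī = 51 529 974 mm⁴.
Bore (subtracted): ⌀114, A = 10 207 mm², y = 90 mm, Ī = 8 290 664 mm⁴.
By symmetry the centroid is at mid-height, ȳ = 90 mm.
All pieces are centred on the centroidal x-axis, so I = ΣĪ (holes subtracted) = 43 239 310 mm⁴.
Radius of gyration: k = √(I/A) = √(43 239 310 / 15 240) = 53.266 mm.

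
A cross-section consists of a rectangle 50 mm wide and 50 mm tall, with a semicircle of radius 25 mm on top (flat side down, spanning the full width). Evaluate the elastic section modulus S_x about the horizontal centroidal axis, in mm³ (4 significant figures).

S_x ≈ 3.648 × 10⁴ mm³

Treat the section as a set of non-overlapping primitives; coordinates are from the bounding-box lower-left.
Rectangular body: 50 × 50, A = 2 500 mm², y = 25 mm, Ī = 520 833 mm⁴.
Semicircular cap: semicircle r = 25, A = 981.748 mm², y = 60.6103 mm, Ī = 42873.8 mm⁴.
Centroid: ȳ = ΣA·y / ΣA = 35.041 mm.
Transfer each piece to the horizontal centroidal axis using Ī + A·d² with d = y − 35.041:
  rectangular body: d = -10.041 mm → contributes +772 889 mm⁴
  semicircular cap: d = 25.5693 mm → contributes +684 729 mm⁴
Total I = 1 457 619 mm⁴.
Extreme fibre distance c = 39.959 mm; S = I/c = 36477.9 mm³.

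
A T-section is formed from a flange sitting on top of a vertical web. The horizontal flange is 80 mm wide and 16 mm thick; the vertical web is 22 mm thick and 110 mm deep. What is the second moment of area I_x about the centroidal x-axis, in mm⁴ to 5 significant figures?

I_x ≈ 5.7903 × 10⁶ mm⁴

Split into non-overlapping primitives; take the origin at the lower-left of the bounding box.
Flange: 80 × 16, A = 1 280 mm², y = 118 mm, Ī = 27306.67 mm⁴.
Web: 22 × 110, A = 2 420 mm², y = 55 mm, Ī = 2 440 167 mm⁴.
Centroid: ȳ = ΣA·y / ΣA = 76.79459 mm.
Transfer each piece to the centroidal x-axis using Ī + A·d² with d = y − 76.79459:
  flange: d = 41.20541 mm → contributes +2 200 600 mm⁴
  web: d = -21.79459 mm → contributes +3 589 677 mm⁴
Total I = 5 790 277 mm⁴.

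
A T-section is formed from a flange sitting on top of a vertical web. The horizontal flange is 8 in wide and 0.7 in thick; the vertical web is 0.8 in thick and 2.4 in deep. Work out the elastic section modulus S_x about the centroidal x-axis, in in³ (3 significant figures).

S_x ≈ 1.95 in³

Split into non-overlapping primitives; take the origin at the lower-left of the bounding box.
Flange: 8 × 0.7, A = 5.6 in², y = 2.75 in, Ī = 0.22867 in⁴.
Web: 0.8 × 2.4, A = 1.92 in², y = 1.2 in, Ī = 0.9216 in⁴.
Centroid: ȳ = ΣA·y / ΣA = 2.3543 in.
Transfer each piece to the centroidal x-axis using Ī + A·d² with d = y − 2.3543:
  flange: d = 0.39574 in → contributes +1.1057 in⁴
  web: d = -1.1543 in → contributes +3.4796 in⁴
Total I = 4.5853 in⁴.
Extreme fibre distance c = 2.3543 in; S = I/c = 1.9477 in³.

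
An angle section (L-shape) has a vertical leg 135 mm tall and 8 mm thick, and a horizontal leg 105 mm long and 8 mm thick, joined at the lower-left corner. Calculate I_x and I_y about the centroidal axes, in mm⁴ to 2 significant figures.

I_x ≈ 3.5 × 10⁶ mm⁴, I_y ≈ 1.9 × 10⁶ mm⁴

Split into non-overlapping primitives; take the origin at the lower-left of the bounding box.
Vertical leg: 8 × 135, A = 1 080 mm², y = 67.5 mm, Ī = 1 640 250 mm⁴.
Horizontal leg (remainder): 97 × 8, A = 776 mm², y = 4 mm, Ī = 4 139 mm⁴.
Centroid: ȳ = ΣA·y / ΣA = 40.95 mm.
Transfer each piece to the centroidal x-axis using Ī + A·d² with d = y − 40.95:
  vertical leg: d = 26.55 mm → contributes +2 401 520 mm⁴
  horizontal leg (remainder): d = -36.95 mm → contributes +1 063 638 mm⁴
Total I = 3 465 158 mm⁴.
For the y-axis: x̄ = 25.95 mm.
Repeating about the centroidal y-axis gives I_y = 1 858 798 mm⁴.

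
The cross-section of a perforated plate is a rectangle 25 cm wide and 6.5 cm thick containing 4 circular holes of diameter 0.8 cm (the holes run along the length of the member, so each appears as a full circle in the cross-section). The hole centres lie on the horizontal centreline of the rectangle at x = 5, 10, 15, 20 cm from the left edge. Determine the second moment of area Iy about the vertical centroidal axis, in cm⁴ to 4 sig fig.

Decompose the section into non-overlapping parts with the origin at the bottom-left of its bounding rectangle.
Plate: 25 × 6.5, A = 162.5 cm², x = 12.5 cm, Ī = 8463.54 cm⁴.
Hole 1 (subtracted): ⌀0.8, A = 0.502655 cm², x = 5 cm, Ī = 0.0201062 cm⁴.
Hole 2 (subtracted): ⌀0.8, A = 0.502655 cm², x = 10 cm, Ī = 0.0201062 cm⁴.
Hole 3 (subtracted): ⌀0.8, A = 0.502655 cm², x = 15 cm, Ī = 0.0201062 cm⁴.
Hole 4 (subtracted): ⌀0.8, A = 0.502655 cm², x = 20 cm, Ī = 0.0201062 cm⁴.
By symmetry the centroid is at mid-width, x̄ = 12.5 cm.
Transfer each piece to the vertical centroidal axis using Ī + A·d² with d = x − 12.5:
  plate: d = 0 cm → contributes +8463.54 cm⁴
  hole 1: d = -7.5 cm → contributes −28.2944 cm⁴
  hole 2: d = -2.5 cm → contributes −3.1617 cm⁴
  hole 3: d = 2.5 cm → contributes −3.1617 cm⁴
  hole 4: d = 7.5 cm → contributes −28.2944 cm⁴
Total I = 8400.63 cm⁴.

Iy ≈ 8401 cm⁴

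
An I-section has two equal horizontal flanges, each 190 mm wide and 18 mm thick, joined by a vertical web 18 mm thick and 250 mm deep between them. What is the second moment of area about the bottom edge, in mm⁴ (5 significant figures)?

I_base ≈ 3.7833 × 10⁸ mm⁴

Treat the section as a set of non-overlapping primitives; coordinates are from the bounding-box lower-left.
Bottom flange: 190 × 18, A = 3 420 mm², y = 9 mm, Ī = 92 340 mm⁴.
Web: 18 × 250, A = 4 500 mm², y = 143 mm, Ī = 23 437 500 mm⁴.
Top flange: 190 × 18, A = 3 420 mm², y = 277 mm, Ī = 92 340 mm⁴.
Transfer each piece to a horizontal axis along the bottom face using Ī + A·d² with d = y − 0:
  bottom flange: d = 9 mm → contributes +369 360 mm⁴
  web: d = 143 mm → contributes +115 458 000 mm⁴
  top flange: d = 277 mm → contributes +262 505 520 mm⁴
Total I = 378 332 880 mm⁴.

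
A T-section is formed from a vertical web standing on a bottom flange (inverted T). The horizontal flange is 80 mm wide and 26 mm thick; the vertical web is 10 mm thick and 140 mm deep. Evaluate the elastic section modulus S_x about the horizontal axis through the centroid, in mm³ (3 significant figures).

Split into non-overlapping primitives; take the origin at the lower-left of the bounding box.
Flange: 80 × 26, A = 2 080 mm², y = 13 mm, Ī = 117 173 mm⁴.
Web: 10 × 140, A = 1 400 mm², y = 96 mm, Ī = 2 286 667 mm⁴.
Centroid: ȳ = ΣA·y / ΣA = 46.391 mm.
Transfer each piece to the horizontal axis through the centroid using Ī + A·d² with d = y − 46.391:
  flange: d = -33.391 mm → contributes +2 436 261 mm⁴
  web: d = 49.609 mm → contributes +5 732 168 mm⁴
Total I = 8 168 429 mm⁴.
Extreme fibre distance c = 119.61 mm; S = I/c = 68 293 mm³.

S_x ≈ 6.83 × 10⁴ mm³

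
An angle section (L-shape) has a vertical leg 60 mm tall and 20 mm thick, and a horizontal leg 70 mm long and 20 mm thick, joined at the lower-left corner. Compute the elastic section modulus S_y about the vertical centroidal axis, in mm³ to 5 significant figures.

Treat the section as a set of non-overlapping primitives; coordinates are from the bounding-box lower-left.
Vertical leg: 20 × 60, A = 1 200 mm², x = 10 mm, Ī = 40 000 mm⁴.
Horizontal leg (remainder): 50 × 20, A = 1 000 mm², x = 45 mm, Ī = 208333.3 mm⁴.
Centroid: x̄ = ΣA·x / ΣA = 25.90909 mm.
Transfer each piece to the vertical centroidal axis using Ī + A·d² with d = x − 25.90909:
  vertical leg: d = -15.90909 mm → contributes +343 719 mm⁴
  horizontal leg (remainder): d = 19.09091 mm → contributes +572796.1 mm⁴
Total I = 916515.2 mm⁴.
Extreme fibre distance c = 44.09091 mm; S = I/c = 20786.94 mm³.

S_y ≈ 2.0787 × 10⁴ mm³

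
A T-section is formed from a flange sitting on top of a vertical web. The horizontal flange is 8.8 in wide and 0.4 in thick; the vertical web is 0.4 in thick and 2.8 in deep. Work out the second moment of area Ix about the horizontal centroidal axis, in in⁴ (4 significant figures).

Decompose the section into non-overlapping parts with the origin at the bottom-left of its bounding rectangle.
Flange: 8.8 × 0.4, A = 3.52 in², y = 3 in, Ī = 0.0469333 in⁴.
Web: 0.4 × 2.8, A = 1.12 in², y = 1.4 in, Ī = 0.731733 in⁴.
Centroid: ȳ = ΣA·y / ΣA = 2.61379 in.
Transfer each piece to the horizontal centroidal axis using Ī + A·d² with d = y − 2.61379:
  flange: d = 0.386207 in → contributes +0.571962 in⁴
  web: d = -1.21379 in → contributes +2.38182 in⁴
Total I = 2.95378 in⁴.

Ix ≈ 2.954 in⁴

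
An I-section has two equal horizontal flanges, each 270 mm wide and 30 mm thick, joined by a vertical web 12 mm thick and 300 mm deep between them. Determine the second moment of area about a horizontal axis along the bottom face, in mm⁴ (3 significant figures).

Treat the section as a set of non-overlapping primitives; coordinates are from the bounding-box lower-left.
Bottom flange: 270 × 30, A = 8 100 mm², y = 15 mm, Ī = 607 500 mm⁴.
Web: 12 × 300, A = 3 600 mm², y = 180 mm, Ī = 27 000 000 mm⁴.
Top flange: 270 × 30, A = 8 100 mm², y = 345 mm, Ī = 607 500 mm⁴.
Transfer each piece to the base of the section using Ī + A·d² with d = y − 0:
  bottom flange: d = 15 mm → contributes +2 430 000 mm⁴
  web: d = 180 mm → contributes +143 640 000 mm⁴
  top flange: d = 345 mm → contributes +964 710 000 mm⁴
Total I = 1 110 780 000 mm⁴.

I_base ≈ 1.11 × 10⁹ mm⁴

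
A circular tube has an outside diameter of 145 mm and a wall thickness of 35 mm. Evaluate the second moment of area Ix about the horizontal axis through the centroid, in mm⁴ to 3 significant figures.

Ix ≈ 2.01 × 10⁷ mm⁴

Decompose the section into non-overlapping parts with the origin at the bottom-left of its bounding rectangle.
Outer circle: ⌀145, A = 16 513 mm², y = 72.5 mm, Ī = 21 699 109 mm⁴.
Bore (subtracted): ⌀75, A = 4417.9 mm², y = 72.5 mm, Ī = 1 553 156 mm⁴.
By symmetry the centroid is at mid-height, ȳ = 72.5 mm.
All pieces are centred on the horizontal axis through the centroid, so I = ΣĪ (holes subtracted) = 20 145 954 mm⁴.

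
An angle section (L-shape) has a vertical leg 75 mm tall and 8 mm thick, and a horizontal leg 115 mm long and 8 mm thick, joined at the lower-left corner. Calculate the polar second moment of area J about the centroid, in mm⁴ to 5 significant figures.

J ≈ 2.6679 × 10⁶ mm⁴

Break the section into simple shapes (no overlaps), measuring from the bottom-left corner of the bounding box.
Vertical leg: 8 × 75, A = 600 mm², y = 37.5 mm, Ī = 281 250 mm⁴.
Horizontal leg (remainder): 107 × 8, A = 856 mm², y = 4 mm, Ī = 4565.333 mm⁴.
Centroid: ȳ = ΣA·y / ΣA = 17.80495 mm.
Transfer each piece to the centroidal x-axis using Ī + A·d² with d = y − 17.80495:
  vertical leg: d = 19.69505 mm → contributes +513987.1 mm⁴
  horizontal leg (remainder): d = -13.80495 mm → contributes +167698.8 mm⁴
Total I = 681685.9 mm⁴.
For the y-axis: x̄ = 37.80495 mm.
Repeating about the centroidal y-axis gives I_y = 1 986 166 mm⁴.
Polar second moment: J = I_x + I_y = 2 667 852 mm⁴.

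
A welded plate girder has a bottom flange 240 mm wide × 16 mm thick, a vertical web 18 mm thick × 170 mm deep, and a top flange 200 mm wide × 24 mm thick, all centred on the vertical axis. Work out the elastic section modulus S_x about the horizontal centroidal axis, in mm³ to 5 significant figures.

S_x ≈ 7.7129 × 10⁵ mm³

Treat the section as a set of non-overlapping primitives; coordinates are from the bounding-box lower-left.
Bottom plate: 240 × 16, A = 3 840 mm², y = 8 mm, Ī = 81 920 mm⁴.
Web plate: 18 × 170, A = 3 060 mm², y = 101 mm, Ī = 7 369 500 mm⁴.
Top plate: 200 × 24, A = 4 800 mm², y = 198 mm, Ī = 230 400 mm⁴.
Centroid: ȳ = ΣA·y / ΣA = 110.2718 mm.
Transfer each piece to the horizontal centroidal axis using Ī + A·d² with d = y − 110.2718:
  bottom plate: d = -102.2718 mm → contributes +40 246 477 mm⁴
  web plate: d = -9.271795 mm → contributes +7 632 557 mm⁴
  top plate: d = 87.72821 mm → contributes +37 172 342 mm⁴
Total I = 85 051 376 mm⁴.
Extreme fibre distance c = 110.2718 mm; S = I/c = 771288.6 mm³.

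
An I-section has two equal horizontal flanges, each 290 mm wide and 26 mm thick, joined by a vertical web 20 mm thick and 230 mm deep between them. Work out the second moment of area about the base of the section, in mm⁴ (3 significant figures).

I_base ≈ 6.59 × 10⁸ mm⁴

Decompose the section into non-overlapping parts with the origin at the bottom-left of its bounding rectangle.
Bottom flange: 290 × 26, A = 7 540 mm², y = 13 mm, Ī = 424 753 mm⁴.
Web: 20 × 230, A = 4 600 mm², y = 141 mm, Ī = 20 278 333 mm⁴.
Top flange: 290 × 26, A = 7 540 mm², y = 269 mm, Ī = 424 753 mm⁴.
Transfer each piece to the bottom edge using Ī + A·d² with d = y − 0:
  bottom flange: d = 13 mm → contributes +1 699 013 mm⁴
  web: d = 141 mm → contributes +111 730 933 mm⁴
  top flange: d = 269 mm → contributes +546 026 693 mm⁴
Total I = 659 456 640 mm⁴.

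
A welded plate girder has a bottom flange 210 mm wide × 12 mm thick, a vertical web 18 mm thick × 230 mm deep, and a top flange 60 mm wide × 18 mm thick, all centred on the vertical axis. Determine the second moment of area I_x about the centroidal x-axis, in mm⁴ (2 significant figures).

I_x ≈ 6.8 × 10⁷ mm⁴

Split into non-overlapping primitives; take the origin at the lower-left of the bounding box.
Bottom plate: 210 × 12, A = 2 520 mm², y = 6 mm, Ī = 30 240 mm⁴.
Web plate: 18 × 230, A = 4 140 mm², y = 127 mm, Ī = 18 250 500 mm⁴.
Top plate: 60 × 18, A = 1 080 mm², y = 251 mm, Ī = 29 160 mm⁴.
Centroid: ȳ = ΣA·y / ΣA = 104.9 mm.
Transfer each piece to the centroidal x-axis using Ī + A·d² with d = y − 104.9:
  bottom plate: d = -98.91 mm → contributes +24 682 367 mm⁴
  web plate: d = 22.09 mm → contributes +20 271 241 mm⁴
  top plate: d = 146.1 mm → contributes +23 079 785 mm⁴
Total I = 68 033 393 mm⁴.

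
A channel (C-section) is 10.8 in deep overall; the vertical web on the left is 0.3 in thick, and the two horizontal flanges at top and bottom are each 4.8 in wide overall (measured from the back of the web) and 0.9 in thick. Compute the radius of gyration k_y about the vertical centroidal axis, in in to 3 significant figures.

k_y ≈ 1.54 in

Treat the section as a set of non-overlapping primitives; coordinates are from the bounding-box lower-left.
Web: 0.3 × 10.8, A = 3.24 in², x = 0.15 in, Ī = 0.0243 in⁴.
Top flange (beyond web): 4.5 × 0.9, A = 4.05 in², x = 2.55 in, Ī = 6.8344 in⁴.
Bottom flange (beyond web): 4.5 × 0.9, A = 4.05 in², x = 2.55 in, Ī = 6.8344 in⁴.
Centroid: x̄ = ΣA·x / ΣA = 1.8643 in.
Transfer each piece to the vertical centroidal axis using Ī + A·d² with d = x − 1.8643:
  web: d = -1.7143 in → contributes +9.5459 in⁴
  top flange (beyond web): d = 0.68571 in → contributes +8.7387 in⁴
  bottom flange (beyond web): d = 0.68571 in → contributes +8.7387 in⁴
Total I = 27.023 in⁴.
Radius of gyration: k = √(I/A) = √(27.023 / 11.34) = 1.5437 in.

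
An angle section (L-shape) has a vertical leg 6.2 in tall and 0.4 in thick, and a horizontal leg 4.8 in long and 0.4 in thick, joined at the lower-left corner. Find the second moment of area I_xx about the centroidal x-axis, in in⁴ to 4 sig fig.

I_xx ≈ 16.63 in⁴

Break the section into simple shapes (no overlaps), measuring from the bottom-left corner of the bounding box.
Vertical leg: 0.4 × 6.2, A = 2.48 in², y = 3.1 in, Ī = 7.94427 in⁴.
Horizontal leg (remainder): 4.4 × 0.4, A = 1.76 in², y = 0.2 in, Ī = 0.0234667 in⁴.
Centroid: ȳ = ΣA·y / ΣA = 1.89623 in.
Transfer each piece to the centroidal x-axis using Ī + A·d² with d = y − 1.89623:
  vertical leg: d = 1.20377 in → contributes +11.538 in⁴
  horizontal leg (remainder): d = -1.69623 in → contributes +5.08731 in⁴
Total I = 16.6253 in⁴.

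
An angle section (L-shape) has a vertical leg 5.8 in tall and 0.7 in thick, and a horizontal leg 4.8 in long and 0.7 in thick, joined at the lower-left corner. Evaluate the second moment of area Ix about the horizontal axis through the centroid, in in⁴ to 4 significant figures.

Treat the section as a set of non-overlapping primitives; coordinates are from the bounding-box lower-left.
Vertical leg: 0.7 × 5.8, A = 4.06 in², y = 2.9 in, Ī = 11.3815 in⁴.
Horizontal leg (remainder): 4.1 × 0.7, A = 2.87 in², y = 0.35 in, Ī = 0.117192 in⁴.
Centroid: ȳ = ΣA·y / ΣA = 1.84394 in.
Transfer each piece to the horizontal axis through the centroid using Ī + A·d² with d = y − 1.84394:
  vertical leg: d = 1.05606 in → contributes +15.9095 in⁴
  horizontal leg (remainder): d = -1.49394 in → contributes +6.52262 in⁴
Total I = 22.4321 in⁴.

Ix ≈ 22.43 in⁴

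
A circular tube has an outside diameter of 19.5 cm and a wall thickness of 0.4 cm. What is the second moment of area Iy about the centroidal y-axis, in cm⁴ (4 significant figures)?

Iy ≈ 1095 cm⁴

Treat the section as a set of non-overlapping primitives; coordinates are from the bounding-box lower-left.
Outer circle: ⌀19.5, A = 298.648 cm², x = 9.75 cm, Ī = 7097.55 cm⁴.
Bore (subtracted): ⌀18.7, A = 274.646 cm², x = 9.75 cm, Ī = 6002.56 cm⁴.
By symmetry the centroid is at mid-width, x̄ = 9.75 cm.
All pieces are centred on the centroidal y-axis, so I = ΣĪ (holes subtracted) = 1094.99 cm⁴.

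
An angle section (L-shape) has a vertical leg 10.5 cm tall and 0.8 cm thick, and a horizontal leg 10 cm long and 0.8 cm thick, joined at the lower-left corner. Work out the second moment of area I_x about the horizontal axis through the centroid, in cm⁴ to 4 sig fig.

I_x ≈ 169.8 cm⁴

Break the section into simple shapes (no overlaps), measuring from the bottom-left corner of the bounding box.
Vertical leg: 0.8 × 10.5, A = 8.4 cm², y = 5.25 cm, Ī = 77.175 cm⁴.
Horizontal leg (remainder): 9.2 × 0.8, A = 7.36 cm², y = 0.4 cm, Ī = 0.392533 cm⁴.
Centroid: ȳ = ΣA·y / ΣA = 2.98503 cm.
Transfer each piece to the horizontal axis through the centroid using Ī + A·d² with d = y − 2.98503:
  vertical leg: d = 2.26497 cm → contributes +120.268 cm⁴
  horizontal leg (remainder): d = -2.58503 cm → contributes +49.5747 cm⁴
Total I = 169.843 cm⁴.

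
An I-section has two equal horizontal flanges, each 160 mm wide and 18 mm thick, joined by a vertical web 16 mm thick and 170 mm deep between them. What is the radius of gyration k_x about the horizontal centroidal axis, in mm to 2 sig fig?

k_x ≈ 82 mm

Decompose the section into non-overlapping parts with the origin at the bottom-left of its bounding rectangle.
Bottom flange: 160 × 18, A = 2 880 mm², y = 9 mm, Ī = 77 760 mm⁴.
Web: 16 × 170, A = 2 720 mm², y = 103 mm, Ī = 6 550 667 mm⁴.
Top flange: 160 × 18, A = 2 880 mm², y = 197 mm, Ī = 77 760 mm⁴.
By symmetry the centroid is at mid-height, ȳ = 103 mm.
Transfer each piece to the horizontal centroidal axis using Ī + A·d² with d = y − 103:
  bottom flange: d = -94 mm → contributes +25 525 440 mm⁴
  web: d = 0 mm → contributes +6 550 667 mm⁴
  top flange: d = 94 mm → contributes +25 525 440 mm⁴
Total I = 57 601 547 mm⁴.
Radius of gyration: k = √(I/A) = √(57 601 547 / 8 480) = 82.42 mm.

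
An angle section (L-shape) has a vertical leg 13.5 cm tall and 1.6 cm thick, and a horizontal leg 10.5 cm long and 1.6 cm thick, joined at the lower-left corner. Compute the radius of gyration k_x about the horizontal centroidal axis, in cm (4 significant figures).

Decompose the section into non-overlapping parts with the origin at the bottom-left of its bounding rectangle.
Vertical leg: 1.6 × 13.5, A = 21.6 cm², y = 6.75 cm, Ī = 328.05 cm⁴.
Horizontal leg (remainder): 8.9 × 1.6, A = 14.24 cm², y = 0.8 cm, Ī = 3.03787 cm⁴.
Centroid: ȳ = ΣA·y / ΣA = 4.38594 cm.
Transfer each piece to the horizontal centroidal axis using Ī + A·d² with d = y − 4.38594:
  vertical leg: d = 2.36406 cm → contributes +448.768 cm⁴
  horizontal leg (remainder): d = -3.58594 cm → contributes +186.149 cm⁴
Total I = 634.917 cm⁴.
Radius of gyration: k = √(I/A) = √(634.917 / 35.84) = 4.20896 cm.

k_x ≈ 4.209 cm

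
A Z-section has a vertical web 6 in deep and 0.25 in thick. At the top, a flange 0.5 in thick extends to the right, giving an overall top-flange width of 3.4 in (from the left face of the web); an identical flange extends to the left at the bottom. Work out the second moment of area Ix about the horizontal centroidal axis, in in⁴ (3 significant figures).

Ix ≈ 28.4 in⁴

Break the section into simple shapes (no overlaps), measuring from the bottom-left corner of the bounding box.
Web: 0.25 × 6, A = 1.5 in², y = 3 in, Ī = 4.5 in⁴.
Top flange (beyond web): 3.15 × 0.5, A = 1.575 in², y = 5.75 in, Ī = 0.032813 in⁴.
Bottom flange (beyond web): 3.15 × 0.5, A = 1.575 in², y = 0.25 in, Ī = 0.032813 in⁴.
Centroid: ȳ = ΣA·y / ΣA = 3 in.
Transfer each piece to the horizontal centroidal axis using Ī + A·d² with d = y − 3:
  web: d = 0 in → contributes +4.5 in⁴
  top flange (beyond web): d = 2.75 in → contributes +11.944 in⁴
  bottom flange (beyond web): d = -2.75 in → contributes +11.944 in⁴
Total I = 28.388 in⁴.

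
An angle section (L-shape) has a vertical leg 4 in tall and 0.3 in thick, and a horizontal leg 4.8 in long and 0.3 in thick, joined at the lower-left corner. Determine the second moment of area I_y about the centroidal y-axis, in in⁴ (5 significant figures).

Treat the section as a set of non-overlapping primitives; coordinates are from the bounding-box lower-left.
Vertical leg: 0.3 × 4, A = 1.2 in², x = 0.15 in, Ī = 0.009 in⁴.
Horizontal leg (remainder): 4.5 × 0.3, A = 1.35 in², x = 2.55 in, Ī = 2.278125 in⁴.
Centroid: x̄ = ΣA·x / ΣA = 1.420588 in.
Transfer each piece to the centroidal y-axis using Ī + A·d² with d = x − 1.420588:
  vertical leg: d = -1.270588 in → contributes +1.946273 in⁴
  horizontal leg (remainder): d = 1.129412 in → contributes +4.000146 in⁴
Total I = 5.946419 in⁴.

I_y ≈ 5.9464 in⁴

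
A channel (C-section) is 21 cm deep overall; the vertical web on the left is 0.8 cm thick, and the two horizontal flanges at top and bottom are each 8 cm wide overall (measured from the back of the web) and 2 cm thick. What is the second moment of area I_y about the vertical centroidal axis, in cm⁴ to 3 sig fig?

Treat the section as a set of non-overlapping primitives; coordinates are from the bounding-box lower-left.
Web: 0.8 × 21, A = 16.8 cm², x = 0.4 cm, Ī = 0.896 cm⁴.
Top flange (beyond web): 7.2 × 2, A = 14.4 cm², x = 4.4 cm, Ī = 62.208 cm⁴.
Bottom flange (beyond web): 7.2 × 2, A = 14.4 cm², x = 4.4 cm, Ī = 62.208 cm⁴.
Centroid: x̄ = ΣA·x / ΣA = 2.9263 cm.
Transfer each piece to the vertical centroidal axis using Ī + A·d² with d = x − 2.9263:
  web: d = -2.5263 cm → contributes +108.12 cm⁴
  top flange (beyond web): d = 1.4737 cm → contributes +93.481 cm⁴
  bottom flange (beyond web): d = 1.4737 cm → contributes +93.481 cm⁴
Total I = 295.08 cm⁴.

I_y ≈ 295 cm⁴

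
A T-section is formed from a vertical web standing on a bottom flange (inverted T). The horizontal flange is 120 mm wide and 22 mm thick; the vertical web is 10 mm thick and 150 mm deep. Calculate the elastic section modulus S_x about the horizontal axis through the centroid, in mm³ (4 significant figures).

Split into non-overlapping primitives; take the origin at the lower-left of the bounding box.
Flange: 120 × 22, A = 2 640 mm², y = 11 mm, Ī = 106 480 mm⁴.
Web: 10 × 150, A = 1 500 mm², y = 97 mm, Ī = 2 812 500 mm⁴.
Centroid: ȳ = ΣA·y / ΣA = 42.1594 mm.
Transfer each piece to the horizontal axis through the centroid using Ī + A·d² with d = y − 42.1594:
  flange: d = -31.1594 mm → contributes +2 669 681 mm⁴
  web: d = 54.8406 mm → contributes +7 323 734 mm⁴
Total I = 9 993 415 mm⁴.
Extreme fibre distance c = 129.841 mm; S = I/c = 76966.8 mm³.

S_x ≈ 7.697 × 10⁴ mm³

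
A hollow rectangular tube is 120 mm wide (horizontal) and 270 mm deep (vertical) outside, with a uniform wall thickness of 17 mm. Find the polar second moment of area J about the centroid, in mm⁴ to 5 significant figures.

J ≈ 1.2900 × 10⁸ mm⁴

Decompose the section into non-overlapping parts with the origin at the bottom-left of its bounding rectangle.
Outer rectangle: 120 × 270, A = 32 400 mm², y = 135 mm, Ī = 196 830 000 mm⁴.
Inner void (subtracted): 86 × 236, A = 20 296 mm², y = 135 mm, Ī = 94 200 501 mm⁴.
By symmetry the centroid is at mid-height, ȳ = 135 mm.
All pieces are centred on the centroidal x-axis, so I = ΣĪ (holes subtracted) = 102 629 499 mm⁴.
Repeating about the centroidal y-axis gives I_y = 26 370 899 mm⁴.
Polar second moment: J = I_x + I_y = 129 000 397 mm⁴.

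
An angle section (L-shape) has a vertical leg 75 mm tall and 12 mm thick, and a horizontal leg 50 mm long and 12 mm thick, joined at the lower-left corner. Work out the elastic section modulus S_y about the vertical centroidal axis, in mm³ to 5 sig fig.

Break the section into simple shapes (no overlaps), measuring from the bottom-left corner of the bounding box.
Vertical leg: 12 × 75, A = 900 mm², x = 6 mm, Ī = 10 800 mm⁴.
Horizontal leg (remainder): 38 × 12, A = 456 mm², x = 31 mm, Ī = 54 872 mm⁴.
Centroid: x̄ = ΣA·x / ΣA = 14.40708 mm.
Transfer each piece to the vertical centroidal axis using Ī + A·d² with d = x − 14.40708:
  vertical leg: d = -8.40708 mm → contributes +74411.09 mm⁴
  horizontal leg (remainder): d = 16.59292 mm → contributes +180420.2 mm⁴
Total I = 254831.3 mm⁴.
Extreme fibre distance c = 35.59292 mm; S = I/c = 7159.606 mm³.

S_y ≈ 7159.6 mm³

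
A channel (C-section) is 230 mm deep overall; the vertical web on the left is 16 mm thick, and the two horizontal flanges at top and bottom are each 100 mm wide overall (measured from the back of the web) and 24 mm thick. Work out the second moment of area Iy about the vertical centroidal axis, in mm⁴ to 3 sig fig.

Split into non-overlapping primitives; take the origin at the lower-left of the bounding box.
Web: 16 × 230, A = 3 680 mm², x = 8 mm, Ī = 78 507 mm⁴.
Top flange (beyond web): 84 × 24, A = 2 016 mm², x = 58 mm, Ī = 1 185 408 mm⁴.
Bottom flange (beyond web): 84 × 24, A = 2 016 mm², x = 58 mm, Ī = 1 185 408 mm⁴.
Centroid: x̄ = ΣA·x / ΣA = 34.141 mm.
Transfer each piece to the vertical centroidal axis using Ī + A·d² with d = x − 34.141:
  web: d = -26.141 mm → contributes +2 593 257 mm⁴
  top flange (beyond web): d = 23.859 mm → contributes +2 333 012 mm⁴
  bottom flange (beyond web): d = 23.859 mm → contributes +2 333 012 mm⁴
Total I = 7 259 281 mm⁴.

Iy ≈ 7.26 × 10⁶ mm⁴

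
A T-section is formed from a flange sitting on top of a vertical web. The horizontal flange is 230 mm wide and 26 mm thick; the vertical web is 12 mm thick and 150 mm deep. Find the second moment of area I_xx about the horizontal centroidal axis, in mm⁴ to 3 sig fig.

I_xx ≈ 1.44 × 10⁷ mm⁴

Treat the section as a set of non-overlapping primitives; coordinates are from the bounding-box lower-left.
Flange: 230 × 26, A = 5 980 mm², y = 163 mm, Ī = 336 873 mm⁴.
Web: 12 × 150, A = 1 800 mm², y = 75 mm, Ī = 3 375 000 mm⁴.
Centroid: ȳ = ΣA·y / ΣA = 142.64 mm.
Transfer each piece to the horizontal centroidal axis using Ī + A·d² with d = y − 142.64:
  flange: d = 20.36 mm → contributes +2 815 735 mm⁴
  web: d = -67.64 mm → contributes +11 610 330 mm⁴
Total I = 14 426 066 mm⁴.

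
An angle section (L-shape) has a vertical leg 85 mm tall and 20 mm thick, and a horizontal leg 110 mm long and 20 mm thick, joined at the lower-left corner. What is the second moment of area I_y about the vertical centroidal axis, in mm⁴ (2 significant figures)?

I_y ≈ 3.9 × 10⁶ mm⁴

Break the section into simple shapes (no overlaps), measuring from the bottom-left corner of the bounding box.
Vertical leg: 20 × 85, A = 1 700 mm², x = 10 mm, Ī = 56 667 mm⁴.
Horizontal leg (remainder): 90 × 20, A = 1 800 mm², x = 65 mm, Ī = 1 215 000 mm⁴.
Centroid: x̄ = ΣA·x / ΣA = 38.29 mm.
Transfer each piece to the vertical centroidal axis using Ī + A·d² with d = x − 38.29:
  vertical leg: d = -28.29 mm → contributes +1 416 805 mm⁴
  horizontal leg (remainder): d = 26.71 mm → contributes +2 499 576 mm⁴
Total I = 3 916 381 mm⁴.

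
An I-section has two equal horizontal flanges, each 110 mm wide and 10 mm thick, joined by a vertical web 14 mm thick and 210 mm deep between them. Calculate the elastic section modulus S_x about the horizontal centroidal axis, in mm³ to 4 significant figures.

S_x ≈ 3.256 × 10⁵ mm³

Treat the section as a set of non-overlapping primitives; coordinates are from the bounding-box lower-left.
Bottom flange: 110 × 10, A = 1 100 mm², y = 5 mm, Ī = 9166.67 mm⁴.
Web: 14 × 210, A = 2 940 mm², y = 115 mm, Ī = 10 804 500 mm⁴.
Top flange: 110 × 10, A = 1 100 mm², y = 225 mm, Ī = 9166.67 mm⁴.
By symmetry the centroid is at mid-height, ȳ = 115 mm.
Transfer each piece to the horizontal centroidal axis using Ī + A·d² with d = y − 115:
  bottom flange: d = -110 mm → contributes +13 319 167 mm⁴
  web: d = 0 mm → contributes +10 804 500 mm⁴
  top flange: d = 110 mm → contributes +13 319 167 mm⁴
Total I = 37 442 833 mm⁴.
Extreme fibre distance c = 115 mm; S = I/c = 325 590 mm³.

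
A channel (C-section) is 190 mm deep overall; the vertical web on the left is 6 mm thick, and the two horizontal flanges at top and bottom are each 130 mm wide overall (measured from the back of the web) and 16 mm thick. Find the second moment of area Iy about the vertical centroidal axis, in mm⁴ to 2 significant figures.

Split into non-overlapping primitives; take the origin at the lower-left of the bounding box.
Web: 6 × 190, A = 1 140 mm², x = 3 mm, Ī = 3 420 mm⁴.
Top flange (beyond web): 124 × 16, A = 1 984 mm², x = 68 mm, Ī = 2 542 165 mm⁴.
Bottom flange (beyond web): 124 × 16, A = 1 984 mm², x = 68 mm, Ī = 2 542 165 mm⁴.
Centroid: x̄ = ΣA·x / ΣA = 53.49 mm.
Transfer each piece to the vertical centroidal axis using Ī + A·d² with d = x − 53.49:
  web: d = -50.49 mm → contributes +2 909 939 mm⁴
  top flange (beyond web): d = 14.51 mm → contributes +2 959 684 mm⁴
  bottom flange (beyond web): d = 14.51 mm → contributes +2 959 684 mm⁴
Total I = 8 829 307 mm⁴.

Iy ≈ 8.8 × 10⁶ mm⁴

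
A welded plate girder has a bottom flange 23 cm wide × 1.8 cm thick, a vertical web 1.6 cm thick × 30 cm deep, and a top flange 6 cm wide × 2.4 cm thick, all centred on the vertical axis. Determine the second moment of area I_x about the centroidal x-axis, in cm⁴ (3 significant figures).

Break the section into simple shapes (no overlaps), measuring from the bottom-left corner of the bounding box.
Bottom plate: 23 × 1.8, A = 41.4 cm², y = 0.9 cm, Ī = 11.178 cm⁴.
Web plate: 1.6 × 30, A = 48 cm², y = 16.8 cm, Ī = 3 600 cm⁴.
Top plate: 6 × 2.4, A = 14.4 cm², y = 33 cm, Ī = 6.912 cm⁴.
Centroid: ȳ = ΣA·y / ΣA = 12.706 cm.
Transfer each piece to the centroidal x-axis using Ī + A·d² with d = y − 12.706:
  bottom plate: d = -11.806 cm → contributes +5781.4 cm⁴
  web plate: d = 4.0942 cm → contributes +4404.6 cm⁴
  top plate: d = 20.294 cm → contributes +5937.6 cm⁴
Total I = 16 124 cm⁴.

I_x ≈ 1.61 × 10⁴ cm⁴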